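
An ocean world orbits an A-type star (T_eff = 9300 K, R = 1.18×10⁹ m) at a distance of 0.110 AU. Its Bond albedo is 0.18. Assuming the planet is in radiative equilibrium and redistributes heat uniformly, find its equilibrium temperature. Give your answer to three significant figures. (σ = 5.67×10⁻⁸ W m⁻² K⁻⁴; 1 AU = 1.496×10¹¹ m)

T_eq ≈ 1680 K

d = 0.110 AU = 1.65×10¹⁰ m.
L = 4πR_⋆²σT_⋆⁴ = 4π(1.18×10⁹)² × 5.67×10⁻⁸ × (9300)⁴ = 7.42×10²⁷ W.
S = L/(4πd²) = 2.18×10⁶ W m⁻².
Energy balance: absorbed = emitted ⇒ πR²·S(1−A) = 4πR²·σT_eq⁴, so T_eq⁴ = S(1−A)/(4σ).
T_eq = [2.18×10⁶ × 0.82 / (4 × 5.67×10⁻⁸)]^(1/4) = (7.88×10¹²)^(1/4) = 1680 K.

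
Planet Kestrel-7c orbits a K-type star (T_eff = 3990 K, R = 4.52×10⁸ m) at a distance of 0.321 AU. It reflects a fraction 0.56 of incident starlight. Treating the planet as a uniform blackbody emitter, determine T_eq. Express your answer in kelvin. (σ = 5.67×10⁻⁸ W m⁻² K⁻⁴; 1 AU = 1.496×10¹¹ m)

d = 0.321 AU = 4.80×10¹⁰ m.
L = 4πR_⋆²σT_⋆⁴ = 4π(4.52×10⁸)² × 5.67×10⁻⁸ × (3990)⁴ = 3.69×10²⁵ W.
S = L/(4πd²) = 1270 W m⁻².
Energy balance: absorbed = emitted ⇒ πR²·S(1−A) = 4πR²·σT_eq⁴, so T_eq⁴ = S(1−A)/(4σ).
T_eq = [1270 × 0.44 / (4 × 5.67×10⁻⁸)]^(1/4) = (2.47×10⁹)^(1/4) = 223 K.

T_eq ≈ 223 K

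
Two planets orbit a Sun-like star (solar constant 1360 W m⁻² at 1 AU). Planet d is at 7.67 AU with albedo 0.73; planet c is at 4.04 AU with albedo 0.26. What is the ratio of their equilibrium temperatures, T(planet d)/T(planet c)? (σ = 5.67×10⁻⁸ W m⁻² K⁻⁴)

T_eq = [S₀(1−A)/(4σd²)]^(1/4), so T ∝ (1−A)^(1/4) / √d.
T₁ = [1360×0.27/(4×5.67×10⁻⁸×7.67²)]^(1/4) = 72.43 K.
T₂ = [1360×0.74/(4×5.67×10⁻⁸×4.04²)]^(1/4) = 128.41 K.

T₁/T₂ ≈ 0.564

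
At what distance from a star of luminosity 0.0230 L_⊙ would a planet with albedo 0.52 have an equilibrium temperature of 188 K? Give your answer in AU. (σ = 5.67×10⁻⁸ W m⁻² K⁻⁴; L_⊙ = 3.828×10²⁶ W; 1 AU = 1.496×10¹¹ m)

L = 0.0230 × 3.828×10²⁶ = 8.80×10²⁴ W.
From T_eq⁴ = L(1−A)/(16πσd²): d = √[L(1−A)/(16πσT_eq⁴)].
d = √[8.80×10²⁴ × 0.48 / (16π × 5.67×10⁻⁸ × (188)⁴)] = 3.45×10¹⁰ m = 0.230 AU.

d ≈ 0.230 AU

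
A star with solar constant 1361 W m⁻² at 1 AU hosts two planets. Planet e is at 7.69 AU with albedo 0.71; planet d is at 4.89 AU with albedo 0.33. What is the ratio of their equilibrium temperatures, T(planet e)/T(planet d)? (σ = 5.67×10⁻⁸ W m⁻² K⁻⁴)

T₁/T₂ ≈ 0.647

T_eq = [S₀(1−A)/(4σd²)]^(1/4), so T ∝ (1−A)^(1/4) / √d.
T₁ = [1361×0.29/(4×5.67×10⁻⁸×7.69²)]^(1/4) = 73.65 K.
T₂ = [1361×0.67/(4×5.67×10⁻⁸×4.89²)]^(1/4) = 113.87 K.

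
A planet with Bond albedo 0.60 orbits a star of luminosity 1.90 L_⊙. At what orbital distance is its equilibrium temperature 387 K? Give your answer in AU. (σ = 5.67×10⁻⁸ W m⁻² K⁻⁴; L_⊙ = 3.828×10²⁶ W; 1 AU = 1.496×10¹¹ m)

L = 1.90 × 3.828×10²⁶ = 7.27×10²⁶ W.
From T_eq⁴ = L(1−A)/(16πσd²): d = √[L(1−A)/(16πσT_eq⁴)].
d = √[7.27×10²⁶ × 0.40 / (16π × 5.67×10⁻⁸ × (387)⁴)] = 6.75×10¹⁰ m = 0.451 AU.

d ≈ 0.451 AU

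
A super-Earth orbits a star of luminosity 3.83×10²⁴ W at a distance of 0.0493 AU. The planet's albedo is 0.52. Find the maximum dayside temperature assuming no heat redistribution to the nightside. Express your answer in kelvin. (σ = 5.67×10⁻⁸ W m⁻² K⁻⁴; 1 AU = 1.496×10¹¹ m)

T_ss ≈ 467 K

d = 0.0493 AU = 7.38×10⁹ m.
Flux: S = L/(4πd²) = 3.83×10²⁴/(4π×(7.38×10⁹)²) = 5600 W m⁻².
With no redistribution each surface element balances locally: S(1−A) = σT⁴.
T = [5600 × 0.48 / 5.67×10⁻⁸]^(1/4) = (4.74×10¹⁰)^(1/4) = 467 K.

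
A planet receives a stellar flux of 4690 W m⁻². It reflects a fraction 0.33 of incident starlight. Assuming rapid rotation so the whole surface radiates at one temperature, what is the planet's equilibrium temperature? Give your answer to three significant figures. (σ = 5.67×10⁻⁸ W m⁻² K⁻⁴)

Energy balance: absorbed = emitted ⇒ πR²·S(1−A) = 4πR²·σT_eq⁴, so T_eq⁴ = S(1−A)/(4σ).
T_eq = [4690 × 0.67 / (4 × 5.67×10⁻⁸)]^(1/4) = (1.39×10¹⁰)^(1/4) = 343 K.

T_eq ≈ 343 K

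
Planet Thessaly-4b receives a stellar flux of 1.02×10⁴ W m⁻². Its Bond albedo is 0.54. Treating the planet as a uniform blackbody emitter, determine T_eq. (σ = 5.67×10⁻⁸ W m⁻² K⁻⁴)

Energy balance: absorbed = emitted ⇒ πR²·S(1−A) = 4πR²·σT_eq⁴, so T_eq⁴ = S(1−A)/(4σ).
T_eq = [1.02×10⁴ × 0.46 / (4 × 5.67×10⁻⁸)]^(1/4) = (2.07×10¹⁰)^(1/4) = 379 K.

T_eq ≈ 379 K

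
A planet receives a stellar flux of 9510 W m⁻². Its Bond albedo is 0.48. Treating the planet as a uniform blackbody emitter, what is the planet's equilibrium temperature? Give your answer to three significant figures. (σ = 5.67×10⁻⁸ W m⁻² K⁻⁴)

T_eq ≈ 384 K

Energy balance: absorbed = emitted ⇒ πR²·S(1−A) = 4πR²·σT_eq⁴, so T_eq⁴ = S(1−A)/(4σ).
T_eq = [9510 × 0.52 / (4 × 5.67×10⁻⁸)]^(1/4) = (2.18×10¹⁰)^(1/4) = 384 K.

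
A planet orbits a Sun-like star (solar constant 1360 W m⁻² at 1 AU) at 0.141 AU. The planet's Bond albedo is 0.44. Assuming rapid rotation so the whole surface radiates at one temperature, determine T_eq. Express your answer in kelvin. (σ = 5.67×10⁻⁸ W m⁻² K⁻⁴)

T_eq ≈ 641 K

Flux at 0.141 AU: S = 1360/0.141² = 6.84×10⁴ W m⁻².
Energy balance: absorbed = emitted ⇒ πR²·S(1−A) = 4πR²·σT_eq⁴, so T_eq⁴ = S(1−A)/(4σ).
T_eq = [6.84×10⁴ × 0.56 / (4 × 5.67×10⁻⁸)]^(1/4) = (1.69×10¹¹)^(1/4) = 641 K.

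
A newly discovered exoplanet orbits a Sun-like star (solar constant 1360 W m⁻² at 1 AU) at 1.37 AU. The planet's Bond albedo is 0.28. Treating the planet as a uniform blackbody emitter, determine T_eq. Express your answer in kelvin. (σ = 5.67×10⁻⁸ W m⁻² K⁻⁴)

Flux at 1.37 AU: S = 1360/1.37² = 725 W m⁻².
Energy balance: absorbed = emitted ⇒ πR²·S(1−A) = 4πR²·σT_eq⁴, so T_eq⁴ = S(1−A)/(4σ).
T_eq = [725 × 0.72 / (4 × 5.67×10⁻⁸)]^(1/4) = (2.30×10⁹)^(1/4) = 219 K.

T_eq ≈ 219 K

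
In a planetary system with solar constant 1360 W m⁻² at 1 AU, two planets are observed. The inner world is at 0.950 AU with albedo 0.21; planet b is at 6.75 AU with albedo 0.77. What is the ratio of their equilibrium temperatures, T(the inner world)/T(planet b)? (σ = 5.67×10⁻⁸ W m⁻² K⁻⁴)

T₁/T₂ ≈ 3.629

T_eq = [S₀(1−A)/(4σd²)]^(1/4), so T ∝ (1−A)^(1/4) / √d.
T₁ = [1360×0.79/(4×5.67×10⁻⁸×0.950²)]^(1/4) = 269.17 K.
T₂ = [1360×0.23/(4×5.67×10⁻⁸×6.75²)]^(1/4) = 74.17 K.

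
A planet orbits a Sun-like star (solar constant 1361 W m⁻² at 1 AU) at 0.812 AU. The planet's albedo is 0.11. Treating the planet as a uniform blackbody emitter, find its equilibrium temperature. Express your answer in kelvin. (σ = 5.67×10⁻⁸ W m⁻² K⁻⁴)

Flux at 0.812 AU: S = 1361/0.812² = 2060 W m⁻².
Energy balance: absorbed = emitted ⇒ πR²·S(1−A) = 4πR²·σT_eq⁴, so T_eq⁴ = S(1−A)/(4σ).
T_eq = [2060 × 0.89 / (4 × 5.67×10⁻⁸)]^(1/4) = (8.10×10⁹)^(1/4) = 300 K.

T_eq ≈ 300 K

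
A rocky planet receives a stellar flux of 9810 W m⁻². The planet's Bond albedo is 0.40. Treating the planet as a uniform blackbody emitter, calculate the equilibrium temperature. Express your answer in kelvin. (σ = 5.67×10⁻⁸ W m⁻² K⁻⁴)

T_eq ≈ 401 K

Energy balance: absorbed = emitted ⇒ πR²·S(1−A) = 4πR²·σT_eq⁴, so T_eq⁴ = S(1−A)/(4σ).
T_eq = [9810 × 0.60 / (4 × 5.67×10⁻⁸)]^(1/4) = (2.60×10¹⁰)^(1/4) = 401 K.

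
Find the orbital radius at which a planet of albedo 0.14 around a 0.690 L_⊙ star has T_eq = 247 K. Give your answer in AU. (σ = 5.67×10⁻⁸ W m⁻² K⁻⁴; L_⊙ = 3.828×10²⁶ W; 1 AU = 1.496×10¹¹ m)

d ≈ 0.978 AU

L = 0.690 × 3.828×10²⁶ = 2.64×10²⁶ W.
From T_eq⁴ = L(1−A)/(16πσd²): d = √[L(1−A)/(16πσT_eq⁴)].
d = √[2.64×10²⁶ × 0.86 / (16π × 5.67×10⁻⁸ × (247)⁴)] = 1.46×10¹¹ m = 0.978 AU.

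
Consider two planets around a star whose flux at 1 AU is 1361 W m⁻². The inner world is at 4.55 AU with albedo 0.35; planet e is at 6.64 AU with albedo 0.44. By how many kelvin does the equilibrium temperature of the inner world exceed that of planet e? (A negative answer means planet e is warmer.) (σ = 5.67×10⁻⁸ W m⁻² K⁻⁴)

ΔT ≈ 23.7 K

T_eq = [S₀(1−A)/(4σd²)]^(1/4), so T ∝ (1−A)^(1/4) / √d.
T₁ = [1361×0.65/(4×5.67×10⁻⁸×4.55²)]^(1/4) = 117.16 K.
T₂ = [1361×0.56/(4×5.67×10⁻⁸×6.64²)]^(1/4) = 93.44 K.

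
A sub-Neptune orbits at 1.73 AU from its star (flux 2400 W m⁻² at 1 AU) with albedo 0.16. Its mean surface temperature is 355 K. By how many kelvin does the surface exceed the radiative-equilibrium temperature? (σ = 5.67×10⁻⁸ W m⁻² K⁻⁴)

ΔT ≈ 121.6 K

S = 2400/1.73² = 801.9 W m⁻².
T_eq = [S(1−A)/(4σ)]^(1/4) = [801.9×0.84/(4×5.67×10⁻⁸)]^(1/4) = 233.4 K.
ΔT = T_surf − T_eq = 355 − 233.4.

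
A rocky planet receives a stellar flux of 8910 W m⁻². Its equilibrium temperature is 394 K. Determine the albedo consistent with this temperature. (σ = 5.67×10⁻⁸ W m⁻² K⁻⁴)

From T_eq⁴ = S(1−A)/(4σ): 1−A = 4σT_eq⁴/S.
1−A = 4 × 5.67×10⁻⁸ × (394)⁴ / 8910 = 0.613.

A ≈ 0.39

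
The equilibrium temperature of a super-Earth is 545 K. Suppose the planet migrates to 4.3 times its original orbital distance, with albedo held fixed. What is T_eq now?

T_eq ≈ 263 K

T_eq ∝ L^(1/4) · d^(−1/2).
T′ = 545 / 4.3^(1/2) = 263 K.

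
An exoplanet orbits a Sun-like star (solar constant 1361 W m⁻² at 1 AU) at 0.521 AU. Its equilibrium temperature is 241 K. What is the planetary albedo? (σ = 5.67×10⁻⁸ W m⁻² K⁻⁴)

A ≈ 0.85

Flux at 0.521 AU: S = 1361/0.521² = 5010 W m⁻².
From T_eq⁴ = S(1−A)/(4σ): 1−A = 4σT_eq⁴/S.
1−A = 4 × 5.67×10⁻⁸ × (241)⁴ / 5010 = 0.153.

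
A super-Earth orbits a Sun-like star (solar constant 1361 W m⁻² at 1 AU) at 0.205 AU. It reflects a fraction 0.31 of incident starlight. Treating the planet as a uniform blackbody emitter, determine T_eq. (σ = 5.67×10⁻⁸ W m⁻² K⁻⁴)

T_eq ≈ 560 K

Flux at 0.205 AU: S = 1361/0.205² = 3.24×10⁴ W m⁻².
Energy balance: absorbed = emitted ⇒ πR²·S(1−A) = 4πR²·σT_eq⁴, so T_eq⁴ = S(1−A)/(4σ).
T_eq = [3.24×10⁴ × 0.69 / (4 × 5.67×10⁻⁸)]^(1/4) = (9.85×10¹⁰)^(1/4) = 560 K.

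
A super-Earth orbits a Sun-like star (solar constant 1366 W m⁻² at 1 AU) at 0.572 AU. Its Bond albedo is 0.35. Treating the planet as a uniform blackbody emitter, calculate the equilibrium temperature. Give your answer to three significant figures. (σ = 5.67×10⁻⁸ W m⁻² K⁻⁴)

Flux at 0.572 AU: S = 1366/0.572² = 4180 W m⁻².
Energy balance: absorbed = emitted ⇒ πR²·S(1−A) = 4πR²·σT_eq⁴, so T_eq⁴ = S(1−A)/(4σ).
T_eq = [4180 × 0.65 / (4 × 5.67×10⁻⁸)]^(1/4) = (1.20×10¹⁰)^(1/4) = 331 K.

T_eq ≈ 331 K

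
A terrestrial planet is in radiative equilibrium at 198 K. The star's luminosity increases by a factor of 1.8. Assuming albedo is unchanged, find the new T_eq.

T_eq ∝ L^(1/4) · d^(−1/2).
T′ = 198 × 1.8^(1/4) = 229 K.

T_eq ≈ 229 K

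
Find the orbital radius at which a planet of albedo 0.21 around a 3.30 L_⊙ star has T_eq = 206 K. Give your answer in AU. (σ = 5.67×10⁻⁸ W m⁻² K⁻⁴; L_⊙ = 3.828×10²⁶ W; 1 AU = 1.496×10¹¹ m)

L = 3.30 × 3.828×10²⁶ = 1.26×10²⁷ W.
From T_eq⁴ = L(1−A)/(16πσd²): d = √[L(1−A)/(16πσT_eq⁴)].
d = √[1.26×10²⁷ × 0.79 / (16π × 5.67×10⁻⁸ × (206)⁴)] = 4.41×10¹¹ m = 2.95 AU.

d ≈ 2.95 AU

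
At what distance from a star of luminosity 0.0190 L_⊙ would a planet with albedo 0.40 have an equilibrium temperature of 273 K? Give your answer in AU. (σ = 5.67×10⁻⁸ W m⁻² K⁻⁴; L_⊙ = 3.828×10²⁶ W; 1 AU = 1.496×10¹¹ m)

L = 0.0190 × 3.828×10²⁶ = 7.27×10²⁴ W.
From T_eq⁴ = L(1−A)/(16πσd²): d = √[L(1−A)/(16πσT_eq⁴)].
d = √[7.27×10²⁴ × 0.60 / (16π × 5.67×10⁻⁸ × (273)⁴)] = 1.66×10¹⁰ m = 0.111 AU.

d ≈ 0.111 AU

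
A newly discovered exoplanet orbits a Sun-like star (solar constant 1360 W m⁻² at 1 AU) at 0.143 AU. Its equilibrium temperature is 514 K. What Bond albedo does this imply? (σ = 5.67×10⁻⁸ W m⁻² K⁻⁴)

Flux at 0.143 AU: S = 1360/0.143² = 6.65×10⁴ W m⁻².
From T_eq⁴ = S(1−A)/(4σ): 1−A = 4σT_eq⁴/S.
1−A = 4 × 5.67×10⁻⁸ × (514)⁴ / 6.65×10⁴ = 0.238.

A ≈ 0.76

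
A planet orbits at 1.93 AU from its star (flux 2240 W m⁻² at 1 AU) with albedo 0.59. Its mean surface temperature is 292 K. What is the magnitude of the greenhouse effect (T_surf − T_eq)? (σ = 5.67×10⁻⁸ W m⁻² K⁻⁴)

ΔT ≈ 110.4 K

S = 2240/1.93² = 601.4 W m⁻².
T_eq = [S(1−A)/(4σ)]^(1/4) = [601.4×0.41/(4×5.67×10⁻⁸)]^(1/4) = 181.6 K.
ΔT = T_surf − T_eq = 292 − 181.6.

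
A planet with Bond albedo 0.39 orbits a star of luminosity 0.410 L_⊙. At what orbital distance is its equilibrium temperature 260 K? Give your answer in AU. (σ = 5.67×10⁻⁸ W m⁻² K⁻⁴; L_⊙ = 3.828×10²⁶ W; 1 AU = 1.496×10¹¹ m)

d ≈ 0.573 AU

L = 0.410 × 3.828×10²⁶ = 1.57×10²⁶ W.
From T_eq⁴ = L(1−A)/(16πσd²): d = √[L(1−A)/(16πσT_eq⁴)].
d = √[1.57×10²⁶ × 0.61 / (16π × 5.67×10⁻⁸ × (260)⁴)] = 8.57×10¹⁰ m = 0.573 AU.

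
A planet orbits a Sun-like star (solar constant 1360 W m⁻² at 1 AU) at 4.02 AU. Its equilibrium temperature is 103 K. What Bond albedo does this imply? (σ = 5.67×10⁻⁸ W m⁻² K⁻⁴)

A ≈ 0.70

Flux at 4.02 AU: S = 1360/4.02² = 84.2 W m⁻².
From T_eq⁴ = S(1−A)/(4σ): 1−A = 4σT_eq⁴/S.
1−A = 4 × 5.67×10⁻⁸ × (103)⁴ / 84.2 = 0.303.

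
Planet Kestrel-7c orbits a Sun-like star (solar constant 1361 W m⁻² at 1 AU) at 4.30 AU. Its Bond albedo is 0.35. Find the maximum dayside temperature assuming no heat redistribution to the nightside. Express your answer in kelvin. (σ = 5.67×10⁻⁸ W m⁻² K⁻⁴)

Flux at 4.30 AU: S = 1361/4.30² = 73.6 W m⁻².
With no redistribution each surface element balances locally: S(1−A) = σT⁴.
T = [73.6 × 0.65 / 5.67×10⁻⁸]^(1/4) = (8.44×10⁸)^(1/4) = 170 K.

T_ss ≈ 170 K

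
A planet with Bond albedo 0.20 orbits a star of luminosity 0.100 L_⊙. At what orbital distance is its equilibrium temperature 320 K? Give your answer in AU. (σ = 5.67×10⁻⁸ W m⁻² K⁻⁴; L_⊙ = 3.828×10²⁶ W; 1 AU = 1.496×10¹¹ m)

L = 0.100 × 3.828×10²⁶ = 3.83×10²⁵ W.
From T_eq⁴ = L(1−A)/(16πσd²): d = √[L(1−A)/(16πσT_eq⁴)].
d = √[3.83×10²⁵ × 0.80 / (16π × 5.67×10⁻⁸ × (320)⁴)] = 3.20×10¹⁰ m = 0.214 AU.

d ≈ 0.214 AU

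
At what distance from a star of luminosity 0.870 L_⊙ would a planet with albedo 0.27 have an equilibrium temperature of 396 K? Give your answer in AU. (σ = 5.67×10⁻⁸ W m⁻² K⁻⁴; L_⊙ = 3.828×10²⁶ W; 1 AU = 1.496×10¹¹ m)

d ≈ 0.394 AU

L = 0.870 × 3.828×10²⁶ = 3.33×10²⁶ W.
From T_eq⁴ = L(1−A)/(16πσd²): d = √[L(1−A)/(16πσT_eq⁴)].
d = √[3.33×10²⁶ × 0.73 / (16π × 5.67×10⁻⁸ × (396)⁴)] = 5.89×10¹⁰ m = 0.394 AU.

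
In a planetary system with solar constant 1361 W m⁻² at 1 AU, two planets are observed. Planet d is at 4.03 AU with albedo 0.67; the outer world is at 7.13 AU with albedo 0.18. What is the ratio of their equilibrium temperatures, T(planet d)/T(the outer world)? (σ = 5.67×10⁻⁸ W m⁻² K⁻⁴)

T₁/T₂ ≈ 1.059

T_eq = [S₀(1−A)/(4σd²)]^(1/4), so T ∝ (1−A)^(1/4) / √d.
T₁ = [1361×0.33/(4×5.67×10⁻⁸×4.03²)]^(1/4) = 105.08 K.
T₂ = [1361×0.82/(4×5.67×10⁻⁸×7.13²)]^(1/4) = 99.19 K.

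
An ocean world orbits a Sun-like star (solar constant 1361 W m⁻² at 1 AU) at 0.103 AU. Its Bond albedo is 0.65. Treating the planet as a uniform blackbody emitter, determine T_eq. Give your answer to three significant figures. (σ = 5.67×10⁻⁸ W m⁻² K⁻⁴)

T_eq ≈ 667 K

Flux at 0.103 AU: S = 1361/0.103² = 1.28×10⁵ W m⁻².
Energy balance: absorbed = emitted ⇒ πR²·S(1−A) = 4πR²·σT_eq⁴, so T_eq⁴ = S(1−A)/(4σ).
T_eq = [1.28×10⁵ × 0.35 / (4 × 5.67×10⁻⁸)]^(1/4) = (1.98×10¹¹)^(1/4) = 667 K.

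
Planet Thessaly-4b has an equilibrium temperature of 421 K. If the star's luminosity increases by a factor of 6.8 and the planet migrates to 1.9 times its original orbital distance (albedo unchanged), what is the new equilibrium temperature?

T_eq ∝ L^(1/4) · d^(−1/2).
T′ = 421 × 6.8^(1/4) / 1.9^(1/2) = 493 K.

T_eq ≈ 493 K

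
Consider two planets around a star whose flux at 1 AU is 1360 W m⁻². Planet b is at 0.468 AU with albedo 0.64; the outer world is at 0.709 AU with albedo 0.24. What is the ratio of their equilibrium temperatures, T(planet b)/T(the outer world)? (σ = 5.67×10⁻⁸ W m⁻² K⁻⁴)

T₁/T₂ ≈ 1.021

T_eq = [S₀(1−A)/(4σd²)]^(1/4), so T ∝ (1−A)^(1/4) / √d.
T₁ = [1360×0.36/(4×5.67×10⁻⁸×0.468²)]^(1/4) = 315.08 K.
T₂ = [1360×0.76/(4×5.67×10⁻⁸×0.709²)]^(1/4) = 308.57 K.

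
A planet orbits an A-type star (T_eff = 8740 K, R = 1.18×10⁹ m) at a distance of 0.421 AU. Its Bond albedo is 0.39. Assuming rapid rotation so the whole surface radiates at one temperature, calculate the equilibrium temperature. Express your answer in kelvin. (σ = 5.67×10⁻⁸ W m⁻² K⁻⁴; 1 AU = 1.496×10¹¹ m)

T_eq ≈ 748 K

d = 0.421 AU = 6.30×10¹⁰ m.
L = 4πR_⋆²σT_⋆⁴ = 4π(1.18×10⁹)² × 5.67×10⁻⁸ × (8740)⁴ = 5.79×10²⁷ W.
S = L/(4πd²) = 1.16×10⁵ W m⁻².
Energy balance: absorbed = emitted ⇒ πR²·S(1−A) = 4πR²·σT_eq⁴, so T_eq⁴ = S(1−A)/(4σ).
T_eq = [1.16×10⁵ × 0.61 / (4 × 5.67×10⁻⁸)]^(1/4) = (3.12×10¹¹)^(1/4) = 748 K.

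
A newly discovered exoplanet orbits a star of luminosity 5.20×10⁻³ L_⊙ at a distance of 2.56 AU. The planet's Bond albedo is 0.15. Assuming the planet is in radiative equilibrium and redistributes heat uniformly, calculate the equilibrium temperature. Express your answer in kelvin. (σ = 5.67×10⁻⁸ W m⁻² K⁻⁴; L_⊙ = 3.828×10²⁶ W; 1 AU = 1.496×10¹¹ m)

d = 2.56 AU = 3.83×10¹¹ m.
L = 5.20×10⁻³ × 3.828×10²⁶ = 1.99×10²⁴ W.
Flux: S = L/(4πd²) = 1.99×10²⁴/(4π×(3.83×10¹¹)²) = 1.08 W m⁻².
Energy balance: absorbed = emitted ⇒ πR²·S(1−A) = 4πR²·σT_eq⁴, so T_eq⁴ = S(1−A)/(4σ).
T_eq = [1.08 × 0.85 / (4 × 5.67×10⁻⁸)]^(1/4) = (4.05×10⁶)^(1/4) = 44.9 K.

T_eq ≈ 44.9 K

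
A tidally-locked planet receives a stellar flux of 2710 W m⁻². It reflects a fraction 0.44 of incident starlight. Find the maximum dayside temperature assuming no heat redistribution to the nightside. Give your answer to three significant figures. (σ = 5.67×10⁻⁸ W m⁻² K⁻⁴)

T_ss ≈ 404 K

With no redistribution each surface element balances locally: S(1−A) = σT⁴.
T = [2710 × 0.56 / 5.67×10⁻⁸]^(1/4) = (2.68×10¹⁰)^(1/4) = 404 K.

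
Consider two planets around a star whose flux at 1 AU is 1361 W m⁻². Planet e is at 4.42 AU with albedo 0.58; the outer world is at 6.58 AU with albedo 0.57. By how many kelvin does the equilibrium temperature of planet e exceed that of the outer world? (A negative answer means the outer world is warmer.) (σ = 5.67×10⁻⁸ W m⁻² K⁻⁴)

T_eq = [S₀(1−A)/(4σd²)]^(1/4), so T ∝ (1−A)^(1/4) / √d.
T₁ = [1361×0.42/(4×5.67×10⁻⁸×4.42²)]^(1/4) = 106.57 K.
T₂ = [1361×0.43/(4×5.67×10⁻⁸×6.58²)]^(1/4) = 87.86 K.

ΔT ≈ 18.7 K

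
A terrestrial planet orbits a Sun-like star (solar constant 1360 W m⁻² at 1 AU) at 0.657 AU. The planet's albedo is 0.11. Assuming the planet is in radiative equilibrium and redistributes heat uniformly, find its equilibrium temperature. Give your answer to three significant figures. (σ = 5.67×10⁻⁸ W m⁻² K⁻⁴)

Flux at 0.657 AU: S = 1360/0.657² = 3150 W m⁻².
Energy balance: absorbed = emitted ⇒ πR²·S(1−A) = 4πR²·σT_eq⁴, so T_eq⁴ = S(1−A)/(4σ).
T_eq = [3150 × 0.89 / (4 × 5.67×10⁻⁸)]^(1/4) = (1.24×10¹⁰)^(1/4) = 333 K.

T_eq ≈ 333 K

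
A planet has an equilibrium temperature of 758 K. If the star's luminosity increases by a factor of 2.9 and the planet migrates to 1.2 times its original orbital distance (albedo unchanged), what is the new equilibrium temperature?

T_eq ≈ 903 K

T_eq ∝ L^(1/4) · d^(−1/2).
T′ = 758 × 2.9^(1/4) / 1.2^(1/2) = 903 K.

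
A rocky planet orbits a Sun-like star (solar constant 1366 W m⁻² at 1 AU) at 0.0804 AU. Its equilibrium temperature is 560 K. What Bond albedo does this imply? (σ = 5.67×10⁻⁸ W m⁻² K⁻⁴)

Flux at 0.0804 AU: S = 1366/0.0804² = 2.11×10⁵ W m⁻².
From T_eq⁴ = S(1−A)/(4σ): 1−A = 4σT_eq⁴/S.
1−A = 4 × 5.67×10⁻⁸ × (560)⁴ / 2.11×10⁵ = 0.106.

A ≈ 0.89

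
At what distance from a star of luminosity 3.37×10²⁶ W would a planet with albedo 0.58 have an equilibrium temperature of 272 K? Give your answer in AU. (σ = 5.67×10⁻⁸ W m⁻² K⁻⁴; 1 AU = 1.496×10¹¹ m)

d ≈ 0.637 AU

From T_eq⁴ = L(1−A)/(16πσd²): d = √[L(1−A)/(16πσT_eq⁴)].
d = √[3.37×10²⁶ × 0.42 / (16π × 5.67×10⁻⁸ × (272)⁴)] = 9.53×10¹⁰ m = 0.637 AU.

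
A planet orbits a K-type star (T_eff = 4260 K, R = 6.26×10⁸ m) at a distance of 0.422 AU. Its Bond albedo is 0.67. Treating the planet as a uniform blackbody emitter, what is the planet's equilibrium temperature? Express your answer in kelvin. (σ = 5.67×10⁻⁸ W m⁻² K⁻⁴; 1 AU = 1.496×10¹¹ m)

T_eq ≈ 227 K

d = 0.422 AU = 6.31×10¹⁰ m.
L = 4πR_⋆²σT_⋆⁴ = 4π(6.26×10⁸)² × 5.67×10⁻⁸ × (4260)⁴ = 9.20×10²⁵ W.
S = L/(4πd²) = 1840 W m⁻².
Energy balance: absorbed = emitted ⇒ πR²·S(1−A) = 4πR²·σT_eq⁴, so T_eq⁴ = S(1−A)/(4σ).
T_eq = [1840 × 0.33 / (4 × 5.67×10⁻⁸)]^(1/4) = (2.67×10⁹)^(1/4) = 227 K.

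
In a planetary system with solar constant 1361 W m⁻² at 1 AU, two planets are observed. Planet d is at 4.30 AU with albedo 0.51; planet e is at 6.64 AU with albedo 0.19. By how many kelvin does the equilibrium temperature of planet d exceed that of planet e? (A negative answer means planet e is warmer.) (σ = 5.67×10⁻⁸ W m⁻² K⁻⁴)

T_eq = [S₀(1−A)/(4σd²)]^(1/4), so T ∝ (1−A)^(1/4) / √d.
T₁ = [1361×0.49/(4×5.67×10⁻⁸×4.30²)]^(1/4) = 112.30 K.
T₂ = [1361×0.81/(4×5.67×10⁻⁸×6.64²)]^(1/4) = 102.47 K.

ΔT ≈ 9.8 K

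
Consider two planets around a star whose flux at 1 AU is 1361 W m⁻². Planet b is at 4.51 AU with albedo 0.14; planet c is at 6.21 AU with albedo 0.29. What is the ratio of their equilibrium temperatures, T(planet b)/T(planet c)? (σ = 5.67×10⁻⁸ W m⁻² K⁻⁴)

T₁/T₂ ≈ 1.231

T_eq = [S₀(1−A)/(4σd²)]^(1/4), so T ∝ (1−A)^(1/4) / √d.
T₁ = [1361×0.86/(4×5.67×10⁻⁸×4.51²)]^(1/4) = 126.21 K.
T₂ = [1361×0.71/(4×5.67×10⁻⁸×6.21²)]^(1/4) = 102.52 K.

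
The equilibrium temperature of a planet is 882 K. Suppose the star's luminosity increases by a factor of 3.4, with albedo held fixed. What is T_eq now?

T_eq ∝ L^(1/4) · d^(−1/2).
T′ = 882 × 3.4^(1/4) = 1200 K.

T_eq ≈ 1200 K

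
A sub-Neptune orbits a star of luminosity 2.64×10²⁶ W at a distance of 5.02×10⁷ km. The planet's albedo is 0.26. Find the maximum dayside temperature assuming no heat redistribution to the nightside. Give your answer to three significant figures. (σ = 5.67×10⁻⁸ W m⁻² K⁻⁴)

d = 5.02×10⁷ km = 5.02×10¹⁰ m.
Flux: S = L/(4πd²) = 2.64×10²⁶/(4π×(5.02×10¹⁰)²) = 8340 W m⁻².
With no redistribution each surface element balances locally: S(1−A) = σT⁴.
T = [8340 × 0.74 / 5.67×10⁻⁸]^(1/4) = (1.09×10¹¹)^(1/4) = 574 K.

T_ss ≈ 574 K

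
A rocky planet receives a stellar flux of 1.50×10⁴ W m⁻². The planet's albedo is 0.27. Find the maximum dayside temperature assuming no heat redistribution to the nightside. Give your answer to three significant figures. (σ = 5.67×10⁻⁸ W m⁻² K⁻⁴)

T_ss ≈ 663 K

With no redistribution each surface element balances locally: S(1−A) = σT⁴.
T = [1.50×10⁴ × 0.73 / 5.67×10⁻⁸]^(1/4) = (1.93×10¹¹)^(1/4) = 663 K.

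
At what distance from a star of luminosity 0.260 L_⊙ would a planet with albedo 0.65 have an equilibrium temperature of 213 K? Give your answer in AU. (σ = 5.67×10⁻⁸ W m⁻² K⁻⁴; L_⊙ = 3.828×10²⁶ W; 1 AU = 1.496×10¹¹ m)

L = 0.260 × 3.828×10²⁶ = 9.95×10²⁵ W.
From T_eq⁴ = L(1−A)/(16πσd²): d = √[L(1−A)/(16πσT_eq⁴)].
d = √[9.95×10²⁵ × 0.35 / (16π × 5.67×10⁻⁸ × (213)⁴)] = 7.71×10¹⁰ m = 0.515 AU.

d ≈ 0.515 AU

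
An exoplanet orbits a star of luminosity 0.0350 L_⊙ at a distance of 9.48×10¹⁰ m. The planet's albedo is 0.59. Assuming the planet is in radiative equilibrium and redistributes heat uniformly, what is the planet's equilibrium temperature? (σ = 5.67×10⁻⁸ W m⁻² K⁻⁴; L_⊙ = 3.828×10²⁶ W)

L = 0.0350 × 3.828×10²⁶ = 1.34×10²⁵ W.
Flux: S = L/(4πd²) = 1.34×10²⁵/(4π×(9.48×10¹⁰)²) = 119 W m⁻².
Energy balance: absorbed = emitted ⇒ πR²·S(1−A) = 4πR²·σT_eq⁴, so T_eq⁴ = S(1−A)/(4σ).
T_eq = [119 × 0.41 / (4 × 5.67×10⁻⁸)]^(1/4) = (2.14×10⁸)^(1/4) = 121 K.

T_eq ≈ 121 K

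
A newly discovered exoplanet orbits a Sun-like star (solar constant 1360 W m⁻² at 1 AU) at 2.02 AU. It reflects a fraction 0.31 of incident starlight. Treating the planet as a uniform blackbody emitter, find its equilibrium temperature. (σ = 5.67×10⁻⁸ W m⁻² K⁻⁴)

Flux at 2.02 AU: S = 1360/2.02² = 333 W m⁻².
Energy balance: absorbed = emitted ⇒ πR²·S(1−A) = 4πR²·σT_eq⁴, so T_eq⁴ = S(1−A)/(4σ).
T_eq = [333 × 0.69 / (4 × 5.67×10⁻⁸)]^(1/4) = (1.01×10⁹)^(1/4) = 178 K.

T_eq ≈ 178 K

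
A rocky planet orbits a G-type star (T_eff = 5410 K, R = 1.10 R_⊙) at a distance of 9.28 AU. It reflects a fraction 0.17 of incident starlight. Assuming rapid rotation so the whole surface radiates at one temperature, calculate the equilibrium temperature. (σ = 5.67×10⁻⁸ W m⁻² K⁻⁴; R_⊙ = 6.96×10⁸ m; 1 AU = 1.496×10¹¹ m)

T_eq ≈ 85.7 K

R_⋆ = 1.10 × 6.96×10⁸ = 7.66×10⁸ m.
d = 9.28 AU = 1.39×10¹² m.
L = 4πR_⋆²σT_⋆⁴ = 4π(7.66×10⁸)² × 5.67×10⁻⁸ × (5410)⁴ = 3.58×10²⁶ W.
S = L/(4πd²) = 14.8 W m⁻².
Energy balance: absorbed = emitted ⇒ πR²·S(1−A) = 4πR²·σT_eq⁴, so T_eq⁴ = S(1−A)/(4σ).
T_eq = [14.8 × 0.83 / (4 × 5.67×10⁻⁸)]^(1/4) = (5.41×10⁷)^(1/4) = 85.7 K.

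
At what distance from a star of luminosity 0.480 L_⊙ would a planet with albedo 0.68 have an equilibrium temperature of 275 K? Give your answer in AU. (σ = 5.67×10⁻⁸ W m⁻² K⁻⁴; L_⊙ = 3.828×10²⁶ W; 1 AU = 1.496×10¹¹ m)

d ≈ 0.401 AU

L = 0.480 × 3.828×10²⁶ = 1.84×10²⁶ W.
From T_eq⁴ = L(1−A)/(16πσd²): d = √[L(1−A)/(16πσT_eq⁴)].
d = √[1.84×10²⁶ × 0.32 / (16π × 5.67×10⁻⁸ × (275)⁴)] = 6.01×10¹⁰ m = 0.401 AU.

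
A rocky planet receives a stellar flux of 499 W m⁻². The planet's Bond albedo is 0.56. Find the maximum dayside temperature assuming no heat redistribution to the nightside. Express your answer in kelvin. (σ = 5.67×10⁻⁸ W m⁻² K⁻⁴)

With no redistribution each surface element balances locally: S(1−A) = σT⁴.
T = [499 × 0.44 / 5.67×10⁻⁸]^(1/4) = (3.87×10⁹)^(1/4) = 249 K.

T_ss ≈ 249 K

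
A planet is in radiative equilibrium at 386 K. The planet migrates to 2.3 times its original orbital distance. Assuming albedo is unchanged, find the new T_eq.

T_eq ≈ 255 K

T_eq ∝ L^(1/4) · d^(−1/2).
T′ = 386 / 2.3^(1/2) = 255 K.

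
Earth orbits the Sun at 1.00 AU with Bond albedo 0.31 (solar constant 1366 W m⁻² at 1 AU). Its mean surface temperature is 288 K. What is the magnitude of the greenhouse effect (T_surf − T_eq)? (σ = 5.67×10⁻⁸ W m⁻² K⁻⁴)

S = 1366/1.00² = 1366 W m⁻².
T_eq = [S(1−A)/(4σ)]^(1/4) = [1366×0.69/(4×5.67×10⁻⁸)]^(1/4) = 253.9 K.
ΔT = T_surf − T_eq = 288 − 253.9.

ΔT ≈ 34.1 K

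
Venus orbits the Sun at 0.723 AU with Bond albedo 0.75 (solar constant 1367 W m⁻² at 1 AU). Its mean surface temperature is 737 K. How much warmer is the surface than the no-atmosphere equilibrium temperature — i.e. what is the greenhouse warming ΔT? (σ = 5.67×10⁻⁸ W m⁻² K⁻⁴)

ΔT ≈ 505.3 K

S = 1367/0.723² = 2615 W m⁻².
T_eq = [S(1−A)/(4σ)]^(1/4) = [2615×0.25/(4×5.67×10⁻⁸)]^(1/4) = 231.7 K.
ΔT = T_surf − T_eq = 737 − 231.7.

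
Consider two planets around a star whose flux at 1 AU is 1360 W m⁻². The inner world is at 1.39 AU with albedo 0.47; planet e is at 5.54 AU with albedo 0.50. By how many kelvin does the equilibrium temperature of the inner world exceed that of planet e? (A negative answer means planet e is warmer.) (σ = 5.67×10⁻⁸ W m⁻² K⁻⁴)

T_eq = [S₀(1−A)/(4σd²)]^(1/4), so T ∝ (1−A)^(1/4) / √d.
T₁ = [1360×0.53/(4×5.67×10⁻⁸×1.39²)]^(1/4) = 201.39 K.
T₂ = [1360×0.50/(4×5.67×10⁻⁸×5.54²)]^(1/4) = 99.42 K.

ΔT ≈ 102.0 K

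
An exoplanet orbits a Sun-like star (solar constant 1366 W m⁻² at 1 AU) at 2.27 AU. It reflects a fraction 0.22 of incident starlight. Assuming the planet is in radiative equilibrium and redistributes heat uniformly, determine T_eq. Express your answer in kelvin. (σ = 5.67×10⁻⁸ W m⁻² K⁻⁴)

T_eq ≈ 174 K

Flux at 2.27 AU: S = 1366/2.27² = 265 W m⁻².
Energy balance: absorbed = emitted ⇒ πR²·S(1−A) = 4πR²·σT_eq⁴, so T_eq⁴ = S(1−A)/(4σ).
T_eq = [265 × 0.78 / (4 × 5.67×10⁻⁸)]^(1/4) = (9.12×10⁸)^(1/4) = 174 K.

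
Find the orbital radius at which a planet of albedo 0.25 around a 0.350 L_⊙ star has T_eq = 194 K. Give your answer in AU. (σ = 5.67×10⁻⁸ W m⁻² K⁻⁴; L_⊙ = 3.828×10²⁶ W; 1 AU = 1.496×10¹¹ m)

d ≈ 1.05 AU

L = 0.350 × 3.828×10²⁶ = 1.34×10²⁶ W.
From T_eq⁴ = L(1−A)/(16πσd²): d = √[L(1−A)/(16πσT_eq⁴)].
d = √[1.34×10²⁶ × 0.75 / (16π × 5.67×10⁻⁸ × (194)⁴)] = 1.58×10¹¹ m = 1.05 AU.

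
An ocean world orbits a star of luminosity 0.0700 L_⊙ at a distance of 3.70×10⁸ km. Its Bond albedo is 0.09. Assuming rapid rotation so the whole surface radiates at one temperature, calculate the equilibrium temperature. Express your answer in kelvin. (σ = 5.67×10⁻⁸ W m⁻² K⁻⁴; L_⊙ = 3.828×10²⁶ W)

T_eq ≈ 88.9 K

d = 3.70×10⁸ km = 3.70×10¹¹ m.
L = 0.0700 × 3.828×10²⁶ = 2.68×10²⁵ W.
Flux: S = L/(4πd²) = 2.68×10²⁵/(4π×(3.70×10¹¹)²) = 15.6 W m⁻².
Energy balance: absorbed = emitted ⇒ πR²·S(1−A) = 4πR²·σT_eq⁴, so T_eq⁴ = S(1−A)/(4σ).
T_eq = [15.6 × 0.91 / (4 × 5.67×10⁻⁸)]^(1/4) = (6.25×10⁷)^(1/4) = 88.9 K.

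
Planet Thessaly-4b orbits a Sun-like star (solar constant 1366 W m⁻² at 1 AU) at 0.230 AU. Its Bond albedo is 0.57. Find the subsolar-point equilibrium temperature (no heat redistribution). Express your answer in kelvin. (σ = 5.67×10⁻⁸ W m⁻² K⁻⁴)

Flux at 0.230 AU: S = 1366/0.230² = 2.58×10⁴ W m⁻².
At the subsolar point the surface absorbs S(1−A) and emits σT⁴ per unit area — no factor of 4, since only the local patch is in balance.
T = [2.58×10⁴ × 0.43 / 5.67×10⁻⁸]^(1/4) = (1.96×10¹¹)^(1/4) = 665 K.

T_ss ≈ 665 K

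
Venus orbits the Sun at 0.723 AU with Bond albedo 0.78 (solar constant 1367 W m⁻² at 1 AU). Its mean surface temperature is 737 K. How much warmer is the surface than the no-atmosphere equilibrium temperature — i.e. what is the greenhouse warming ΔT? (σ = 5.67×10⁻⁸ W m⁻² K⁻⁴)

ΔT ≈ 512.6 K

S = 1367/0.723² = 2615 W m⁻².
T_eq = [S(1−A)/(4σ)]^(1/4) = [2615×0.22/(4×5.67×10⁻⁸)]^(1/4) = 224.4 K.
ΔT = T_surf − T_eq = 737 − 224.4.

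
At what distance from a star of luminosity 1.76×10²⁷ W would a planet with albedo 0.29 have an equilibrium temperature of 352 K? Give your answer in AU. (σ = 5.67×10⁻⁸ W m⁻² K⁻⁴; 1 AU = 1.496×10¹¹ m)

From T_eq⁴ = L(1−A)/(16πσd²): d = √[L(1−A)/(16πσT_eq⁴)].
d = √[1.76×10²⁷ × 0.71 / (16π × 5.67×10⁻⁸ × (352)⁴)] = 1.69×10¹¹ m = 1.13 AU.

d ≈ 1.13 AU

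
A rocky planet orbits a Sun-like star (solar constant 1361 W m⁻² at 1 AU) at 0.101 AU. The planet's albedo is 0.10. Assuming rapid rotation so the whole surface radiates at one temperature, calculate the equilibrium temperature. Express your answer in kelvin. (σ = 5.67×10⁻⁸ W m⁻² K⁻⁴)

T_eq ≈ 853 K

Flux at 0.101 AU: S = 1361/0.101² = 1.33×10⁵ W m⁻².
Energy balance: absorbed = emitted ⇒ πR²·S(1−A) = 4πR²·σT_eq⁴, so T_eq⁴ = S(1−A)/(4σ).
T_eq = [1.33×10⁵ × 0.90 / (4 × 5.67×10⁻⁸)]^(1/4) = (5.29×10¹¹)^(1/4) = 853 K.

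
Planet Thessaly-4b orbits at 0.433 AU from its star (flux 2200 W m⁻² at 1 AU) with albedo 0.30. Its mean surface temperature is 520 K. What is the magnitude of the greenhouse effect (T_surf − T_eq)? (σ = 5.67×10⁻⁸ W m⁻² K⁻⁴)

S = 2200/0.433² = 1.173×10⁴ W m⁻².
T_eq = [S(1−A)/(4σ)]^(1/4) = [1.173×10⁴×0.70/(4×5.67×10⁻⁸)]^(1/4) = 436.2 K.
ΔT = T_surf − T_eq = 520 − 436.2.

ΔT ≈ 83.8 K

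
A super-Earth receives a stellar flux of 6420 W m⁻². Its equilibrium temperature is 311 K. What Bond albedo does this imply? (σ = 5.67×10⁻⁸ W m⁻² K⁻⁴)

From T_eq⁴ = S(1−A)/(4σ): 1−A = 4σT_eq⁴/S.
1−A = 4 × 5.67×10⁻⁸ × (311)⁴ / 6420 = 0.330.

A ≈ 0.67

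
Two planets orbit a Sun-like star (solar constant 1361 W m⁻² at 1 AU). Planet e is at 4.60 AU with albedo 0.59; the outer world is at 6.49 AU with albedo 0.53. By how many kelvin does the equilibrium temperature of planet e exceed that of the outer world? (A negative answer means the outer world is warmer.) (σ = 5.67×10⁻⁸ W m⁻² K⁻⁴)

ΔT ≈ 13.4 K

T_eq = [S₀(1−A)/(4σd²)]^(1/4), so T ∝ (1−A)^(1/4) / √d.
T₁ = [1361×0.41/(4×5.67×10⁻⁸×4.60²)]^(1/4) = 103.84 K.
T₂ = [1361×0.47/(4×5.67×10⁻⁸×6.49²)]^(1/4) = 90.46 K.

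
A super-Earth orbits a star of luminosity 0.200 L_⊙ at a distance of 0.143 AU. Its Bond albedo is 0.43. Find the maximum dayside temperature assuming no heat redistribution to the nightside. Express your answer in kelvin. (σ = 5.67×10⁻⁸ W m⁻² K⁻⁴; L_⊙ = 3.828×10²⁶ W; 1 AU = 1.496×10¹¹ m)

d = 0.143 AU = 2.14×10¹⁰ m.
L = 0.200 × 3.828×10²⁶ = 7.66×10²⁵ W.
Flux: S = L/(4πd²) = 7.66×10²⁵/(4π×(2.14×10¹⁰)²) = 1.33×10⁴ W m⁻².
With no redistribution each surface element balances locally: S(1−A) = σT⁴.
T = [1.33×10⁴ × 0.57 / 5.67×10⁻⁸]^(1/4) = (1.34×10¹¹)^(1/4) = 605 K.

T_ss ≈ 605 K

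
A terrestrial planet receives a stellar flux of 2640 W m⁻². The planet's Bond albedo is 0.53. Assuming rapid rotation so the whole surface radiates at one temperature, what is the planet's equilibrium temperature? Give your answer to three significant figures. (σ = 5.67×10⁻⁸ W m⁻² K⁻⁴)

Energy balance: absorbed = emitted ⇒ πR²·S(1−A) = 4πR²·σT_eq⁴, so T_eq⁴ = S(1−A)/(4σ).
T_eq = [2640 × 0.47 / (4 × 5.67×10⁻⁸)]^(1/4) = (5.47×10⁹)^(1/4) = 272 K.

T_eq ≈ 272 K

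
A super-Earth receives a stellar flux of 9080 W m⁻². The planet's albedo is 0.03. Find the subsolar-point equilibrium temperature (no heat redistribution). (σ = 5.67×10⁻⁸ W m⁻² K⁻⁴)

At the subsolar point the surface absorbs S(1−A) and emits σT⁴ per unit area — no factor of 4, since only the local patch is in balance.
T = [9080 × 0.97 / 5.67×10⁻⁸]^(1/4) = (1.55×10¹¹)^(1/4) = 628 K.

T_ss ≈ 628 K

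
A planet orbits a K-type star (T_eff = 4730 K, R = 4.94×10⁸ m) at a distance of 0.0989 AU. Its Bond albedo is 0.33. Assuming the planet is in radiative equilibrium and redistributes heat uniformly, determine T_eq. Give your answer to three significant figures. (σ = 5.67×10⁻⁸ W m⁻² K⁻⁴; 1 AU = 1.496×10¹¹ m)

d = 0.0989 AU = 1.48×10¹⁰ m.
L = 4πR_⋆²σT_⋆⁴ = 4π(4.94×10⁸)² × 5.67×10⁻⁸ × (4730)⁴ = 8.70×10²⁵ W.
S = L/(4πd²) = 3.16×10⁴ W m⁻².
Energy balance: absorbed = emitted ⇒ πR²·S(1−A) = 4πR²·σT_eq⁴, so T_eq⁴ = S(1−A)/(4σ).
T_eq = [3.16×10⁴ × 0.67 / (4 × 5.67×10⁻⁸)]^(1/4) = (9.35×10¹⁰)^(1/4) = 553 K.

T_eq ≈ 553 K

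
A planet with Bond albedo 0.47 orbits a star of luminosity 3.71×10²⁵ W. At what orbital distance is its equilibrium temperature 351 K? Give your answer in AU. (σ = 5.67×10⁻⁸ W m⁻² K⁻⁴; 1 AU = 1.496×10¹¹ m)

From T_eq⁴ = L(1−A)/(16πσd²): d = √[L(1−A)/(16πσT_eq⁴)].
d = √[3.71×10²⁵ × 0.53 / (16π × 5.67×10⁻⁸ × (351)⁴)] = 2.13×10¹⁰ m = 0.143 AU.

d ≈ 0.143 AU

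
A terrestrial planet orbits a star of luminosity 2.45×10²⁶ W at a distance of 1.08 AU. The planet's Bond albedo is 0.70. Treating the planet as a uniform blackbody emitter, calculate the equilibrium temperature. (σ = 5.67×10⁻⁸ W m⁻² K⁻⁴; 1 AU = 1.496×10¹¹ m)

T_eq ≈ 177 K

d = 1.08 AU = 1.62×10¹¹ m.
Flux: S = L/(4πd²) = 2.45×10²⁶/(4π×(1.62×10¹¹)²) = 747 W m⁻².
Energy balance: absorbed = emitted ⇒ πR²·S(1−A) = 4πR²·σT_eq⁴, so T_eq⁴ = S(1−A)/(4σ).
T_eq = [747 × 0.30 / (4 × 5.67×10⁻⁸)]^(1/4) = (9.88×10⁸)^(1/4) = 177 K.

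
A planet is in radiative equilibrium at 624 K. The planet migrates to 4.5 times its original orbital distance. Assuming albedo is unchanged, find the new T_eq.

T_eq ∝ L^(1/4) · d^(−1/2).
T′ = 624 / 4.5^(1/2) = 294 K.

T_eq ≈ 294 K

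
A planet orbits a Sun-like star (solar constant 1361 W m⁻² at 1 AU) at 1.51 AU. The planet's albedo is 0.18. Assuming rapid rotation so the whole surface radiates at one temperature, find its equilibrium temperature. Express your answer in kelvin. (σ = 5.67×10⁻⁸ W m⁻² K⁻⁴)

T_eq ≈ 216 K

Flux at 1.51 AU: S = 1361/1.51² = 597 W m⁻².
Energy balance: absorbed = emitted ⇒ πR²·S(1−A) = 4πR²·σT_eq⁴, so T_eq⁴ = S(1−A)/(4σ).
T_eq = [597 × 0.82 / (4 × 5.67×10⁻⁸)]^(1/4) = (2.16×10⁹)^(1/4) = 216 K.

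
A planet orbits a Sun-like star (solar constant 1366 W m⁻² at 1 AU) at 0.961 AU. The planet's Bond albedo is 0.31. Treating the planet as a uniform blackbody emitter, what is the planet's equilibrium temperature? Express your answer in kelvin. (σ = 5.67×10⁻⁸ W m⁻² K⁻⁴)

Flux at 0.961 AU: S = 1366/0.961² = 1480 W m⁻².
Energy balance: absorbed = emitted ⇒ πR²·S(1−A) = 4πR²·σT_eq⁴, so T_eq⁴ = S(1−A)/(4σ).
T_eq = [1480 × 0.69 / (4 × 5.67×10⁻⁸)]^(1/4) = (4.50×10⁹)^(1/4) = 259 K.

T_eq ≈ 259 K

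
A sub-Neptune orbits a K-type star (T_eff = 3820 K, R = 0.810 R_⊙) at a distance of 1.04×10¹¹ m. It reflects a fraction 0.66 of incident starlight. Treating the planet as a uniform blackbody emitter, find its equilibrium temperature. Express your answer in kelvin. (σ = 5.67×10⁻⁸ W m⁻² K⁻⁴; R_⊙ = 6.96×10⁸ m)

R_⋆ = 0.810 × 6.96×10⁸ = 5.64×10⁸ m.
L = 4πR_⋆²σT_⋆⁴ = 4π(5.64×10⁸)² × 5.67×10⁻⁸ × (3820)⁴ = 4.82×10²⁵ W.
S = L/(4πd²) = 355 W m⁻².
Energy balance: absorbed = emitted ⇒ πR²·S(1−A) = 4πR²·σT_eq⁴, so T_eq⁴ = S(1−A)/(4σ).
T_eq = [355 × 0.34 / (4 × 5.67×10⁻⁸)]^(1/4) = (5.32×10⁸)^(1/4) = 152 K.

T_eq ≈ 152 K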